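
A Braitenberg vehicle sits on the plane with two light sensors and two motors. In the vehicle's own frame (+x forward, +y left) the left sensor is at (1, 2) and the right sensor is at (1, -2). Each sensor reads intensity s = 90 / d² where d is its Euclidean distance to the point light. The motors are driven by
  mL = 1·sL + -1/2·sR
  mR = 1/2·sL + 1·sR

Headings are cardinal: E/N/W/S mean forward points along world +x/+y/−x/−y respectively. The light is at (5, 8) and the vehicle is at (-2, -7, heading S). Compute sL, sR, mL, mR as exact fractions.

left sensor world pos  = (0, -8); dL² = 281
right sensor world pos = (-4, -8); dR² = 337
sL = 90/281 = 90/281
sR = 90/337 = 90/337
mL = 1·sL + -1/2·sR = 17685/94697
mR = 1/2·sL + 1·sR = 40455/94697

90/281 90/337 17685/94697 40455/94697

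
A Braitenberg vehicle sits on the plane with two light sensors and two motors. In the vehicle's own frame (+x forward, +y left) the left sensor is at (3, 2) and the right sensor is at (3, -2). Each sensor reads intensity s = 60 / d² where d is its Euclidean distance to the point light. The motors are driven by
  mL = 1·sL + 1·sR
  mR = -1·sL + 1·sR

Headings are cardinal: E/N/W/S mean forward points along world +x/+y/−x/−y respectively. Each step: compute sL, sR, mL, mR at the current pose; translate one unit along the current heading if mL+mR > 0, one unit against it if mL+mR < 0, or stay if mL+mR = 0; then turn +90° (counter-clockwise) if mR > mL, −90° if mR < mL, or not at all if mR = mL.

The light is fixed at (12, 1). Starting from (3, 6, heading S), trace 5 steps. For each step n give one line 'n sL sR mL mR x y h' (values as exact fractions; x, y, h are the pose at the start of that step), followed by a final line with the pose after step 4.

0 60/53 12/25 2136/1325 -864/1325 3 6 S
1 15/37 1/3 82/111 -8/111 3 5 W
2 60/193 60/113 18360/21809 4800/21809 2 5 N
3 30/49 30/29 2340/1421 600/1421 2 6 E
4 60/53 12/25 2136/1325 -864/1325 3 6 S
final 3 5 W

n=0: pose=(3,6,S); sL=60/53, sR=12/25; mL=2136/1325, mR=-864/1325; mL+mR=24/25 → advance +1; mR−mL=-120/53 → turn -1·90°
n=1: pose=(3,5,W); sL=15/37, sR=1/3; mL=82/111, mR=-8/111; mL+mR=2/3 → advance +1; mR−mL=-30/37 → turn -1·90°
n=2: pose=(2,5,N); sL=60/193, sR=60/113; mL=18360/21809, mR=4800/21809; mL+mR=120/113 → advance +1; mR−mL=-120/193 → turn -1·90°
n=3: pose=(2,6,E); sL=30/49, sR=30/29; mL=2340/1421, mR=600/1421; mL+mR=60/29 → advance +1; mR−mL=-60/49 → turn -1·90°
n=4: pose=(3,6,S); sL=60/53, sR=12/25; mL=2136/1325, mR=-864/1325; mL+mR=24/25 → advance +1; mR−mL=-120/53 → turn -1·90°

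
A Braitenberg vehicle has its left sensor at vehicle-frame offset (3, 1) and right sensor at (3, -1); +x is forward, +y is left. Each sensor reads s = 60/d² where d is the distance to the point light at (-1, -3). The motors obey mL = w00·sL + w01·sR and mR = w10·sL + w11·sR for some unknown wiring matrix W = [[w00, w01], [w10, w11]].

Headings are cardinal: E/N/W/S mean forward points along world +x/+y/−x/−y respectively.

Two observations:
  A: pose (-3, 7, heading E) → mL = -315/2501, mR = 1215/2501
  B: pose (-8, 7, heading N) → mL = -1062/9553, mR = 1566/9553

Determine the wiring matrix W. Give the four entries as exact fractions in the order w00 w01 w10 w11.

obs A: pose=(-3,7,E) → sL=30/61, sR=30/41, mL=-315/2501, mR=1215/2501
obs B: pose=(-8,7,N) → sL=60/233, sR=12/41, mL=-1062/9553, mR=1566/9553
sensor matrix S = [[30/61, 30/41], [60/233, 12/41]]; det S = -25920/582733
solve [mL_A; mL_B] = S·[w00; w01] and [mR_A; mR_B] = S·[w10; w11]:
  w00 = -1, w01 = 1/2, w10 = -1/2, w11 = 1

-1 1/2 -1/2 1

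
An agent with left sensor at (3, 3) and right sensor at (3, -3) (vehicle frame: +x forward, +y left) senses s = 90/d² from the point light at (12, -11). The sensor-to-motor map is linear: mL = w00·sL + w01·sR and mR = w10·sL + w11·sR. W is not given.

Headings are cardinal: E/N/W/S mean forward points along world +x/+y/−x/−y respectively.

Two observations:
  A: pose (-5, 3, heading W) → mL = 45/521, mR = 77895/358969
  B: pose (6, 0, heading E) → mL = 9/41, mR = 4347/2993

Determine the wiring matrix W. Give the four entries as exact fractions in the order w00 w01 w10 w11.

obs A: pose=(-5,3,W) → sL=90/521, sR=90/689, mL=45/521, mR=77895/358969
obs B: pose=(6,0,E) → sL=18/41, sR=90/73, mL=9/41, mR=4347/2993
sensor matrix S = [[90/521, 90/689], [18/41, 90/73]]; det S = 167203440/1074394217
solve [mL_A; mL_B] = S·[w00; w01] and [mR_A; mR_B] = S·[w10; w11]:
  w00 = 1/2, w01 = 0, w10 = 1/2, w11 = 1

1/2 0 1/2 1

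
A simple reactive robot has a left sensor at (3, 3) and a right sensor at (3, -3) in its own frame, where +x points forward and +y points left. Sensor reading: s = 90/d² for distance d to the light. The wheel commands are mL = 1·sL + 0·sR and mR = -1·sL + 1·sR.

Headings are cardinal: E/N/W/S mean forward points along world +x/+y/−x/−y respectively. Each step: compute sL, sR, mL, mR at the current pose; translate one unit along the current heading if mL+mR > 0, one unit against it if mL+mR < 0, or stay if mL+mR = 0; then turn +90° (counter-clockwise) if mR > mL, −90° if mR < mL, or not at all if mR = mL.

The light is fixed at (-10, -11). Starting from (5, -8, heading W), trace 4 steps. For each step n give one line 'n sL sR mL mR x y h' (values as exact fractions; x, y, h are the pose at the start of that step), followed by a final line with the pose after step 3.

0 5/8 1/2 5/8 -1/8 5 -8 W
1 90/157 18/65 90/157 -3024/10205 4 -8 N
2 45/169 9/29 45/169 216/4901 4 -7 E
3 18/65 18/29 18/65 648/1885 5 -7 S
final 5 -8 E

n=0: pose=(5,-8,W); sL=5/8, sR=1/2; mL=5/8, mR=-1/8; mL+mR=1/2 → advance +1; mR−mL=-3/4 → turn -1·90°
n=1: pose=(4,-8,N); sL=90/157, sR=18/65; mL=90/157, mR=-3024/10205; mL+mR=18/65 → advance +1; mR−mL=-8874/10205 → turn -1·90°
n=2: pose=(4,-7,E); sL=45/169, sR=9/29; mL=45/169, mR=216/4901; mL+mR=9/29 → advance +1; mR−mL=-1089/4901 → turn -1·90°
n=3: pose=(5,-7,S); sL=18/65, sR=18/29; mL=18/65, mR=648/1885; mL+mR=18/29 → advance +1; mR−mL=126/1885 → turn +1·90°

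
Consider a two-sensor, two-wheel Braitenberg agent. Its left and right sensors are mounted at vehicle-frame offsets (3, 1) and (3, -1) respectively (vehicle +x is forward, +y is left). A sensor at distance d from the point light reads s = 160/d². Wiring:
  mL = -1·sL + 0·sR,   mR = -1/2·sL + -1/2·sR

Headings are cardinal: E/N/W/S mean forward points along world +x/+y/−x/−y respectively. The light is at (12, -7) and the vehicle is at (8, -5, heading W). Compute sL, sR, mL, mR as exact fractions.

16/5 80/29 -16/5 -432/145

left sensor world pos  = (5, -6); dL² = 50
right sensor world pos = (5, -4); dR² = 58
sL = 160/50 = 16/5
sR = 160/58 = 80/29
mL = -1·sL + 0·sR = -16/5
mR = -1/2·sL + -1/2·sR = -432/145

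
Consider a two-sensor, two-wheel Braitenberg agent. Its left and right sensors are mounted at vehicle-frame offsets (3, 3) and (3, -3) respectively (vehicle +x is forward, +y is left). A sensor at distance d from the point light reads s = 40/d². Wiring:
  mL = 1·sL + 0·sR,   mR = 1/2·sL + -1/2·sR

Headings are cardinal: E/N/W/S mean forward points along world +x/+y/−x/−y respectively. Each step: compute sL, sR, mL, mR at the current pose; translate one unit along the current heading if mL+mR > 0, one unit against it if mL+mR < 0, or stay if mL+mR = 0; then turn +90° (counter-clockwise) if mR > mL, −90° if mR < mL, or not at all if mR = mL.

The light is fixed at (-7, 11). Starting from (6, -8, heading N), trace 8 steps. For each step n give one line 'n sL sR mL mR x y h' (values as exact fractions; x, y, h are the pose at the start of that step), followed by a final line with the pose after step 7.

0 10/89 5/64 10/89 195/11392 6 -8 N
1 40/481 40/697 40/481 4320/335257 6 -7 E
2 4/73 20/281 4/73 -168/20513 7 -7 S
3 8/121 40/377 8/121 -912/45617 7 -8 W
4 10/89 5/64 10/89 195/11392 6 -8 N
5 40/481 40/697 40/481 4320/335257 6 -7 E
6 4/73 20/281 4/73 -168/20513 7 -7 S
7 8/121 40/377 8/121 -912/45617 7 -8 W
final 6 -8 N

n=0: pose=(6,-8,N); sL=10/89, sR=5/64; mL=10/89, mR=195/11392; mL+mR=1475/11392 → advance +1; mR−mL=-1085/11392 → turn -1·90°
n=1: pose=(6,-7,E); sL=40/481, sR=40/697; mL=40/481, mR=4320/335257; mL+mR=32200/335257 → advance +1; mR−mL=-23560/335257 → turn -1·90°
n=2: pose=(7,-7,S); sL=4/73, sR=20/281; mL=4/73, mR=-168/20513; mL+mR=956/20513 → advance +1; mR−mL=-1292/20513 → turn -1·90°
n=3: pose=(7,-8,W); sL=8/121, sR=40/377; mL=8/121, mR=-912/45617; mL+mR=2104/45617 → advance +1; mR−mL=-3928/45617 → turn -1·90°
n=4: pose=(6,-8,N); sL=10/89, sR=5/64; mL=10/89, mR=195/11392; mL+mR=1475/11392 → advance +1; mR−mL=-1085/11392 → turn -1·90°
n=5: pose=(6,-7,E); sL=40/481, sR=40/697; mL=40/481, mR=4320/335257; mL+mR=32200/335257 → advance +1; mR−mL=-23560/335257 → turn -1·90°
n=6: pose=(7,-7,S); sL=4/73, sR=20/281; mL=4/73, mR=-168/20513; mL+mR=956/20513 → advance +1; mR−mL=-1292/20513 → turn -1·90°
n=7: pose=(7,-8,W); sL=8/121, sR=40/377; mL=8/121, mR=-912/45617; mL+mR=2104/45617 → advance +1; mR−mL=-3928/45617 → turn -1·90°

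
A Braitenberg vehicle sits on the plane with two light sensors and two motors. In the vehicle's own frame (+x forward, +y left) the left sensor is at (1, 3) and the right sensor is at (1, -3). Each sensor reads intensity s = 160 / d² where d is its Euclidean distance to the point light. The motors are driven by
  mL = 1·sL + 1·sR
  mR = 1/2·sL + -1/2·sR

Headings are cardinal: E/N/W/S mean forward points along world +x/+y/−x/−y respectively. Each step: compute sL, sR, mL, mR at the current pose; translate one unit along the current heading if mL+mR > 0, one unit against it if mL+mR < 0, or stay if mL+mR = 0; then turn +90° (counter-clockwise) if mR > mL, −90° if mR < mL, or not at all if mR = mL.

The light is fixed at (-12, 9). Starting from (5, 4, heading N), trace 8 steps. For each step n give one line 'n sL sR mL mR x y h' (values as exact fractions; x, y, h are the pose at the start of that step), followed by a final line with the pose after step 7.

n=0: pose=(5,4,N); sL=40/53, sR=5/13; mL=785/689, mR=255/1378; mL+mR=1825/1378 → advance +1; mR−mL=-1315/1378 → turn -1·90°
n=1: pose=(5,5,E); sL=32/65, sR=160/373; mL=22336/24245, mR=768/24245; mL+mR=23104/24245 → advance +1; mR−mL=-21568/24245 → turn -1·90°
n=2: pose=(6,5,S); sL=80/233, sR=16/25; mL=5728/5825, mR=-864/5825; mL+mR=4864/5825 → advance +1; mR−mL=-6592/5825 → turn -1·90°
n=3: pose=(6,4,W); sL=160/353, sR=160/293; mL=103360/103429, mR=-4800/103429; mL+mR=98560/103429 → advance +1; mR−mL=-108160/103429 → turn -1·90°
n=4: pose=(5,4,N); sL=40/53, sR=5/13; mL=785/689, mR=255/1378; mL+mR=1825/1378 → advance +1; mR−mL=-1315/1378 → turn -1·90°
n=5: pose=(5,5,E); sL=32/65, sR=160/373; mL=22336/24245, mR=768/24245; mL+mR=23104/24245 → advance +1; mR−mL=-21568/24245 → turn -1·90°
n=6: pose=(6,5,S); sL=80/233, sR=16/25; mL=5728/5825, mR=-864/5825; mL+mR=4864/5825 → advance +1; mR−mL=-6592/5825 → turn -1·90°
n=7: pose=(6,4,W); sL=160/353, sR=160/293; mL=103360/103429, mR=-4800/103429; mL+mR=98560/103429 → advance +1; mR−mL=-108160/103429 → turn -1·90°

0 40/53 5/13 785/689 255/1378 5 4 N
1 32/65 160/373 22336/24245 768/24245 5 5 E
2 80/233 16/25 5728/5825 -864/5825 6 5 S
3 160/353 160/293 103360/103429 -4800/103429 6 4 W
4 40/53 5/13 785/689 255/1378 5 4 N
5 32/65 160/373 22336/24245 768/24245 5 5 E
6 80/233 16/25 5728/5825 -864/5825 6 5 S
7 160/353 160/293 103360/103429 -4800/103429 6 4 W
final 5 4 N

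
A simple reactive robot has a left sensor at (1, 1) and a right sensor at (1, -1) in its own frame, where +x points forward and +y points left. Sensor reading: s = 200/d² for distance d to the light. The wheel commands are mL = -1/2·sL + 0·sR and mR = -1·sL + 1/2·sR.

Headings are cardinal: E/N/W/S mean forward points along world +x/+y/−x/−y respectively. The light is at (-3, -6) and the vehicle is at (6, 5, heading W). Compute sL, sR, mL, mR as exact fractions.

left sensor world pos  = (5, 4); dL² = 164
right sensor world pos = (5, 6); dR² = 208
sL = 200/164 = 50/41
sR = 200/208 = 25/26
mL = -1/2·sL + 0·sR = -25/41
mR = -1·sL + 1/2·sR = -1575/2132

50/41 25/26 -25/41 -1575/2132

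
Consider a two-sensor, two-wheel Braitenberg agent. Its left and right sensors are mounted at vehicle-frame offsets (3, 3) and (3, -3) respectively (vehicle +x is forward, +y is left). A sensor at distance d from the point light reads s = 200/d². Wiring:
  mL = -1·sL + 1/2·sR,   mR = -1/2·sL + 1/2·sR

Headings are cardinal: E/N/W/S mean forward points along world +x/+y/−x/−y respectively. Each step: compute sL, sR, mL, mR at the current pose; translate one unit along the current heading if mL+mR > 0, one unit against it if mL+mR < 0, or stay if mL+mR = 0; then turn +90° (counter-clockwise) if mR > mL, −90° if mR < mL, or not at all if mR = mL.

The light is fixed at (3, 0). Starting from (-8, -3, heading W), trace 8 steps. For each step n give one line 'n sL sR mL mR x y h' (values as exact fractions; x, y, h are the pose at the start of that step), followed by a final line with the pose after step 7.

n=0: pose=(-8,-3,W); sL=25/29, sR=50/49; mL=-500/1421, mR=225/2842; mL+mR=-775/2842 → advance -1; mR−mL=25/58 → turn +1·90°
n=1: pose=(-7,-3,S); sL=40/17, sR=40/41; mL=-1300/697, mR=-480/697; mL+mR=-1780/697 → advance -1; mR−mL=20/17 → turn +1·90°
n=2: pose=(-7,-2,E); sL=4, sR=100/37; mL=-98/37, mR=-24/37; mL+mR=-122/37 → advance -1; mR−mL=2 → turn +1·90°
n=3: pose=(-8,-2,N); sL=200/197, sR=40/13; mL=1340/2561, mR=2640/2561; mL+mR=3980/2561 → advance +1; mR−mL=100/197 → turn +1·90°
n=4: pose=(-8,-1,W); sL=50/53, sR=1; mL=-47/106, mR=3/106; mL+mR=-22/53 → advance -1; mR−mL=25/53 → turn +1·90°
n=5: pose=(-7,-1,S); sL=40/13, sR=40/37; mL=-1220/481, mR=-480/481; mL+mR=-1700/481 → advance -1; mR−mL=20/13 → turn +1·90°
n=6: pose=(-7,0,E); sL=100/29, sR=100/29; mL=-50/29, mR=0; mL+mR=-50/29 → advance -1; mR−mL=50/29 → turn +1·90°
n=7: pose=(-8,0,N); sL=40/41, sR=200/73; mL=1180/2993, mR=2640/2993; mL+mR=3820/2993 → advance +1; mR−mL=20/41 → turn +1·90°

0 25/29 50/49 -500/1421 225/2842 -8 -3 W
1 40/17 40/41 -1300/697 -480/697 -7 -3 S
2 4 100/37 -98/37 -24/37 -7 -2 E
3 200/197 40/13 1340/2561 2640/2561 -8 -2 N
4 50/53 1 -47/106 3/106 -8 -1 W
5 40/13 40/37 -1220/481 -480/481 -7 -1 S
6 100/29 100/29 -50/29 0 -7 0 E
7 40/41 200/73 1180/2993 2640/2993 -8 0 N
final -8 1 W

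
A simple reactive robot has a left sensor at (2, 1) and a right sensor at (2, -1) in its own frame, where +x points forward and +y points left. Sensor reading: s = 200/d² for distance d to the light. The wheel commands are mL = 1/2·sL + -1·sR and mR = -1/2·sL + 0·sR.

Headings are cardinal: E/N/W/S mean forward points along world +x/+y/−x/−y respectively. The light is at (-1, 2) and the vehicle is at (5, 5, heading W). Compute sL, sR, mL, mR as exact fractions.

10 25/4 -5/4 -5

left sensor world pos  = (3, 4); dL² = 20
right sensor world pos = (3, 6); dR² = 32
sL = 200/20 = 10
sR = 200/32 = 25/4
mL = 1/2·sL + -1·sR = -5/4
mR = -1/2·sL + 0·sR = -5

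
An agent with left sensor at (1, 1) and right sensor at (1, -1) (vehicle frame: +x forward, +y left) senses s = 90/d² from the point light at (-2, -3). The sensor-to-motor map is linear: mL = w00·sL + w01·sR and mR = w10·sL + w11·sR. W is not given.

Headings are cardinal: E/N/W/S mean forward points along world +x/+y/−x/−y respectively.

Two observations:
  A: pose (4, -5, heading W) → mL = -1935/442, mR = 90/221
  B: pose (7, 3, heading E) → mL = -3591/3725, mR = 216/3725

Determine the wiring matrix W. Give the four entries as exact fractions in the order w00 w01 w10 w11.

-1 -1/2 -1/2 1/2

obs A: pose=(4,-5,W) → sL=45/17, sR=45/13, mL=-1935/442, mR=90/221
obs B: pose=(7,3,E) → sL=90/149, sR=18/25, mL=-3591/3725, mR=216/3725
sensor matrix S = [[45/17, 45/13], [90/149, 18/25]]; det S = -30456/164645
solve [mL_A; mL_B] = S·[w00; w01] and [mR_A; mR_B] = S·[w10; w11]:
  w00 = -1, w01 = -1/2, w10 = -1/2, w11 = 1/2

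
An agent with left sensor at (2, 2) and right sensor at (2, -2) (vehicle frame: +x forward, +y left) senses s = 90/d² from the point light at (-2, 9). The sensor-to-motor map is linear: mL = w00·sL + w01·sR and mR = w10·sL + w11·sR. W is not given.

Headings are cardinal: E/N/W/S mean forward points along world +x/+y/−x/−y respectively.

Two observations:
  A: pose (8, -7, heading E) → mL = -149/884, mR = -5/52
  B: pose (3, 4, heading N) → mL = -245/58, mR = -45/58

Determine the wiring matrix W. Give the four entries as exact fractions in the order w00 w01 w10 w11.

obs A: pose=(8,-7,E) → sL=9/34, sR=5/26, mL=-149/884, mR=-5/52
obs B: pose=(3,4,N) → sL=5, sR=45/29, mL=-245/58, mR=-45/58
sensor matrix S = [[9/34, 5/26], [5, 45/29]]; det S = -3530/6409
solve [mL_A; mL_B] = S·[w00; w01] and [mR_A; mR_B] = S·[w10; w11]:
  w00 = -1, w01 = 1/2, w10 = 0, w11 = -1/2

-1 1/2 0 -1/2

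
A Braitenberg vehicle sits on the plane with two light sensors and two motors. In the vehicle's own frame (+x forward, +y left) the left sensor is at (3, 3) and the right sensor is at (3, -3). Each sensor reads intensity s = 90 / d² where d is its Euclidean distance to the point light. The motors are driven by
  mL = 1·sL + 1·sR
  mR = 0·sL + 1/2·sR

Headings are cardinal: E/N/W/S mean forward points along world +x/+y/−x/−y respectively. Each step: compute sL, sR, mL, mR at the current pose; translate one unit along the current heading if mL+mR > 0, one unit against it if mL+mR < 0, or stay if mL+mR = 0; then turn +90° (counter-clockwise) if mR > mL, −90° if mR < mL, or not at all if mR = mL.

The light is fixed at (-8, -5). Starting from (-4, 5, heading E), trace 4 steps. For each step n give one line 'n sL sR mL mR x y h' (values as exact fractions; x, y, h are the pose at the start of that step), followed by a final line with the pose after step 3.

0 45/109 45/49 7110/5341 45/98 -4 5 E
1 90/113 90/53 14940/5989 45/53 -3 5 S
2 9/4 45/74 423/148 45/148 -3 4 W
3 18/29 90/193 6084/5597 45/193 -4 4 N
final -4 5 E

n=0: pose=(-4,5,E); sL=45/109, sR=45/49; mL=7110/5341, mR=45/98; mL+mR=19125/10682 → advance +1; mR−mL=-9315/10682 → turn -1·90°
n=1: pose=(-3,5,S); sL=90/113, sR=90/53; mL=14940/5989, mR=45/53; mL+mR=20025/5989 → advance +1; mR−mL=-9855/5989 → turn -1·90°
n=2: pose=(-3,4,W); sL=9/4, sR=45/74; mL=423/148, mR=45/148; mL+mR=117/37 → advance +1; mR−mL=-189/74 → turn -1·90°
n=3: pose=(-4,4,N); sL=18/29, sR=90/193; mL=6084/5597, mR=45/193; mL+mR=7389/5597 → advance +1; mR−mL=-4779/5597 → turn -1·90°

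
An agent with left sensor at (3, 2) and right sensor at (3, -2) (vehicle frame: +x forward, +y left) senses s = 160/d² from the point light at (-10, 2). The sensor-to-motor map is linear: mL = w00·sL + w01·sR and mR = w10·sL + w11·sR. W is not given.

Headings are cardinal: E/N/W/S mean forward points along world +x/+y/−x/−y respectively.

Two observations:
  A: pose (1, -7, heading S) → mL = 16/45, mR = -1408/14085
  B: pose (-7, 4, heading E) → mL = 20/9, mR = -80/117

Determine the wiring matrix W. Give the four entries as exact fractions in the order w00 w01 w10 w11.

obs A: pose=(1,-7,S) → sL=160/313, sR=32/45, mL=16/45, mR=-1408/14085
obs B: pose=(-7,4,E) → sL=40/13, sR=40/9, mL=20/9, mR=-80/117
sensor matrix S = [[160/313, 32/45], [40/13, 40/9]]; det S = 1024/12207
solve [mL_A; mL_B] = S·[w00; w01] and [mR_A; mR_B] = S·[w10; w11]:
  w00 = 0, w01 = 1/2, w10 = 1/2, w11 = -1/2

0 1/2 1/2 -1/2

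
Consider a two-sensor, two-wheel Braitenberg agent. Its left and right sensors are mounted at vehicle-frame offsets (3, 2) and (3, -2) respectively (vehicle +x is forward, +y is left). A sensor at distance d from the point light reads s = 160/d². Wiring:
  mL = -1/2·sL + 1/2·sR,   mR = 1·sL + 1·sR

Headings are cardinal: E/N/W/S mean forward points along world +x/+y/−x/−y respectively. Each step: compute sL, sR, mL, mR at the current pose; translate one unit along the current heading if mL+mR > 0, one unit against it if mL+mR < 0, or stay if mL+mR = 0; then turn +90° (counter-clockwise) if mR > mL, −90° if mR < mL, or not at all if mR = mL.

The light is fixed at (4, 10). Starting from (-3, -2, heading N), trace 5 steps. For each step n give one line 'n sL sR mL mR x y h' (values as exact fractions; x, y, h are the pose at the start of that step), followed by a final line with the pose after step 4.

n=0: pose=(-3,-2,N); sL=80/81, sR=80/53; mL=1120/4293, mR=10720/4293; mL+mR=11840/4293 → advance +1; mR−mL=3200/1431 → turn +1·90°
n=1: pose=(-3,-1,W); sL=160/269, sR=160/181; mL=7040/48689, mR=72000/48689; mL+mR=79040/48689 → advance +1; mR−mL=64960/48689 → turn +1·90°
n=2: pose=(-4,-1,S); sL=20/29, sR=20/37; mL=-80/1073, mR=1320/1073; mL+mR=1240/1073 → advance +1; mR−mL=1400/1073 → turn +1·90°
n=3: pose=(-4,-2,E); sL=32/25, sR=160/221; mL=-1536/5525, mR=11072/5525; mL+mR=9536/5525 → advance +1; mR−mL=12608/5525 → turn +1·90°
n=4: pose=(-3,-2,N); sL=80/81, sR=80/53; mL=1120/4293, mR=10720/4293; mL+mR=11840/4293 → advance +1; mR−mL=3200/1431 → turn +1·90°

0 80/81 80/53 1120/4293 10720/4293 -3 -2 N
1 160/269 160/181 7040/48689 72000/48689 -3 -1 W
2 20/29 20/37 -80/1073 1320/1073 -4 -1 S
3 32/25 160/221 -1536/5525 11072/5525 -4 -2 E
4 80/81 80/53 1120/4293 10720/4293 -3 -2 N
final -3 -1 W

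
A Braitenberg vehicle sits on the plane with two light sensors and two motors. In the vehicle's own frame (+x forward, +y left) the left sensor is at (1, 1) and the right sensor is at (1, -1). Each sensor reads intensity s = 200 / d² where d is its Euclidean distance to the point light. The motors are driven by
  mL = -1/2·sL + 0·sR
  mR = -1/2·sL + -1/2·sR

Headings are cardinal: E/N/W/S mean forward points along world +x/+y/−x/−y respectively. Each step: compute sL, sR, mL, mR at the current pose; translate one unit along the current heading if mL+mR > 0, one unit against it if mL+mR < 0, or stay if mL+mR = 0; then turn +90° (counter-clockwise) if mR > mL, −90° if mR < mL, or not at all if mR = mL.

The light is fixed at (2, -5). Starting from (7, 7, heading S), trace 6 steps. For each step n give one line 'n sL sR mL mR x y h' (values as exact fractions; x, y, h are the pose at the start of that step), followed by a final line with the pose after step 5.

n=0: pose=(7,7,S); sL=200/157, sR=200/137; mL=-100/157, mR=-29400/21509; mL+mR=-43100/21509 → advance -1; mR−mL=-100/137 → turn -1·90°
n=1: pose=(7,8,W); sL=5/4, sR=50/53; mL=-5/8, mR=-465/424; mL+mR=-365/212 → advance -1; mR−mL=-25/53 → turn -1·90°
n=2: pose=(8,8,N); sL=200/221, sR=40/49; mL=-100/221, mR=-9320/10829; mL+mR=-14220/10829 → advance -1; mR−mL=-20/49 → turn -1·90°
n=3: pose=(8,7,E); sL=100/109, sR=20/17; mL=-50/109, mR=-1940/1853; mL+mR=-2790/1853 → advance -1; mR−mL=-10/17 → turn -1·90°
n=4: pose=(7,7,S); sL=200/157, sR=200/137; mL=-100/157, mR=-29400/21509; mL+mR=-43100/21509 → advance -1; mR−mL=-100/137 → turn -1·90°
n=5: pose=(7,8,W); sL=5/4, sR=50/53; mL=-5/8, mR=-465/424; mL+mR=-365/212 → advance -1; mR−mL=-25/53 → turn -1·90°

0 200/157 200/137 -100/157 -29400/21509 7 7 S
1 5/4 50/53 -5/8 -465/424 7 8 W
2 200/221 40/49 -100/221 -9320/10829 8 8 N
3 100/109 20/17 -50/109 -1940/1853 8 7 E
4 200/157 200/137 -100/157 -29400/21509 7 7 S
5 5/4 50/53 -5/8 -465/424 7 8 W
final 8 8 N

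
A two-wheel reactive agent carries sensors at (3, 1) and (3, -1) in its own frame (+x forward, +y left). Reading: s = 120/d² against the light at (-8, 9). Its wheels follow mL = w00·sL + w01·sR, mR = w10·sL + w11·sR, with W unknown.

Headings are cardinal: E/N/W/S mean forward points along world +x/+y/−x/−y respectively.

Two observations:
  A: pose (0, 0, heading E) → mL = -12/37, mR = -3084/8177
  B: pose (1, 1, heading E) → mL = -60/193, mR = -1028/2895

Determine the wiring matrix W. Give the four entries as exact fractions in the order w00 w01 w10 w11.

-1/2 0 -1 1/2

obs A: pose=(0,0,E) → sL=24/37, sR=120/221, mL=-12/37, mR=-3084/8177
obs B: pose=(1,1,E) → sL=120/193, sR=8/15, mL=-60/193, mR=-1028/2895
sensor matrix S = [[24/37, 120/221], [120/193, 8/15]]; det S = 65792/7890805
solve [mL_A; mL_B] = S·[w00; w01] and [mR_A; mR_B] = S·[w10; w11]:
  w00 = -1/2, w01 = 0, w10 = -1, w11 = 1/2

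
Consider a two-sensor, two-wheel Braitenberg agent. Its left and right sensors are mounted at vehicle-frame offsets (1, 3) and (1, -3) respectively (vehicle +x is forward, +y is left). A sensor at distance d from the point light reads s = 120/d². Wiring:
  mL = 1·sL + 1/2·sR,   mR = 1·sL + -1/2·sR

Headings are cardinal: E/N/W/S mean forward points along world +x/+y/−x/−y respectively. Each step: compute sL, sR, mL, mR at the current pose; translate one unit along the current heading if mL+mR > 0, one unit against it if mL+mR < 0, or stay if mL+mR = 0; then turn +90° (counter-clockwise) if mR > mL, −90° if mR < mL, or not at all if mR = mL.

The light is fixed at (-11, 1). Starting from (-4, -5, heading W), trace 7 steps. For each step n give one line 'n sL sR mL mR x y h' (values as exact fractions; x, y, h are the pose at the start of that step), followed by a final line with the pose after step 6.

0 40/39 8/3 92/39 -4/13 -4 -5 W
1 60/17 60/53 3690/901 2670/901 -5 -5 N
2 120/53 120/113 16740/5989 10380/5989 -5 -4 E
3 15/17 30/13 450/221 -60/221 -4 -4 S
4 40/39 8/3 92/39 -4/13 -4 -5 W
5 60/17 60/53 3690/901 2670/901 -5 -5 N
6 120/53 120/113 16740/5989 10380/5989 -5 -4 E
final -4 -4 S

n=0: pose=(-4,-5,W); sL=40/39, sR=8/3; mL=92/39, mR=-4/13; mL+mR=80/39 → advance +1; mR−mL=-8/3 → turn -1·90°
n=1: pose=(-5,-5,N); sL=60/17, sR=60/53; mL=3690/901, mR=2670/901; mL+mR=120/17 → advance +1; mR−mL=-60/53 → turn -1·90°
n=2: pose=(-5,-4,E); sL=120/53, sR=120/113; mL=16740/5989, mR=10380/5989; mL+mR=240/53 → advance +1; mR−mL=-120/113 → turn -1·90°
n=3: pose=(-4,-4,S); sL=15/17, sR=30/13; mL=450/221, mR=-60/221; mL+mR=30/17 → advance +1; mR−mL=-30/13 → turn -1·90°
n=4: pose=(-4,-5,W); sL=40/39, sR=8/3; mL=92/39, mR=-4/13; mL+mR=80/39 → advance +1; mR−mL=-8/3 → turn -1·90°
n=5: pose=(-5,-5,N); sL=60/17, sR=60/53; mL=3690/901, mR=2670/901; mL+mR=120/17 → advance +1; mR−mL=-60/53 → turn -1·90°
n=6: pose=(-5,-4,E); sL=120/53, sR=120/113; mL=16740/5989, mR=10380/5989; mL+mR=240/53 → advance +1; mR−mL=-120/113 → turn -1·90°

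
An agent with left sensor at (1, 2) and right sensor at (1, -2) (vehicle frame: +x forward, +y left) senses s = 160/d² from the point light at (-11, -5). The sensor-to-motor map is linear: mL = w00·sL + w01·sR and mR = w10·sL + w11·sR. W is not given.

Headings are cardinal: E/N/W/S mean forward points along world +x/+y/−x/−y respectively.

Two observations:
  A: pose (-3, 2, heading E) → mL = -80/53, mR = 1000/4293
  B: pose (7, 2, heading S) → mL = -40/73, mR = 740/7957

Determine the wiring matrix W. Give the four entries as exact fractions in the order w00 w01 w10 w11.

0 -1 1 -1/2

obs A: pose=(-3,2,E) → sL=80/81, sR=80/53, mL=-80/53, mR=1000/4293
obs B: pose=(7,2,S) → sL=40/109, sR=40/73, mL=-40/73, mR=740/7957
sensor matrix S = [[80/81, 80/53], [40/109, 40/73]]; det S = -435200/34159401
solve [mL_A; mL_B] = S·[w00; w01] and [mR_A; mR_B] = S·[w10; w11]:
  w00 = 0, w01 = -1, w10 = 1, w11 = -1/2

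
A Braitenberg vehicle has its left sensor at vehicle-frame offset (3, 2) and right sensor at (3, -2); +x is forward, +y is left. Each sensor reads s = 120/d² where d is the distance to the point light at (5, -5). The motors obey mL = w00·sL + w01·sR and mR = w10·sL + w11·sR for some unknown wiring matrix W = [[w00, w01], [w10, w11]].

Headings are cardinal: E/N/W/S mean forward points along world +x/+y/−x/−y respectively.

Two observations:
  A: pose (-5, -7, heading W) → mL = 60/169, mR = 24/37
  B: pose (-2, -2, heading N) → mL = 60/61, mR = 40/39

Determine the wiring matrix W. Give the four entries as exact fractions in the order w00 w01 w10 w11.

0 1/2 1 0

obs A: pose=(-5,-7,W) → sL=24/37, sR=120/169, mL=60/169, mR=24/37
obs B: pose=(-2,-2,N) → sL=40/39, sR=120/61, mL=60/61, mR=40/39
sensor matrix S = [[24/37, 120/169], [40/39, 120/61]]; det S = 2716160/4958629
solve [mL_A; mL_B] = S·[w00; w01] and [mR_A; mR_B] = S·[w10; w11]:
  w00 = 0, w01 = 1/2, w10 = 1, w11 = 0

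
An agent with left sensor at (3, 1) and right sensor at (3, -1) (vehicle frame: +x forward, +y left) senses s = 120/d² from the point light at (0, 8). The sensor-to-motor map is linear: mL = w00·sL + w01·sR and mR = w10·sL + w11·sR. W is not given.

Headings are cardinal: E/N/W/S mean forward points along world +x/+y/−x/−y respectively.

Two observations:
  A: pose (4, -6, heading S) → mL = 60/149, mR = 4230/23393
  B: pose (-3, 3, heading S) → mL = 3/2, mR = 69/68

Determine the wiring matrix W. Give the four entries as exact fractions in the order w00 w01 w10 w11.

0 1 1 -1/2

obs A: pose=(4,-6,S) → sL=60/157, sR=60/149, mL=60/149, mR=4230/23393
obs B: pose=(-3,3,S) → sL=30/17, sR=3/2, mL=3/2, mR=69/68
sensor matrix S = [[60/157, 60/149], [30/17, 3/2]]; det S = -54630/397681
solve [mL_A; mL_B] = S·[w00; w01] and [mR_A; mR_B] = S·[w10; w11]:
  w00 = 0, w01 = 1, w10 = 1, w11 = -1/2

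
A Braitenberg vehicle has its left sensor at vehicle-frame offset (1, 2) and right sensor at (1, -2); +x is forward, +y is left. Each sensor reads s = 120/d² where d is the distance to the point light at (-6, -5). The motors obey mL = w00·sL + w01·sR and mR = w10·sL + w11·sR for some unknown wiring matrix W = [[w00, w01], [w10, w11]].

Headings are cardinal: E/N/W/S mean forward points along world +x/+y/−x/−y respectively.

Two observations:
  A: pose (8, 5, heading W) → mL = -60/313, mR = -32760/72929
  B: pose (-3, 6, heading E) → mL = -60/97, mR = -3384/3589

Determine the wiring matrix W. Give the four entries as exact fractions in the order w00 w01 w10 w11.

obs A: pose=(8,5,W) → sL=120/233, sR=120/313, mL=-60/313, mR=-32760/72929
obs B: pose=(-3,6,E) → sL=24/37, sR=120/97, mL=-60/97, mR=-3384/3589
sensor matrix S = [[120/233, 120/313], [24/37, 120/97]]; det S = 101675520/261742181
solve [mL_A; mL_B] = S·[w00; w01] and [mR_A; mR_B] = S·[w10; w11]:
  w00 = 0, w01 = -1/2, w10 = -1/2, w11 = -1/2

0 -1/2 -1/2 -1/2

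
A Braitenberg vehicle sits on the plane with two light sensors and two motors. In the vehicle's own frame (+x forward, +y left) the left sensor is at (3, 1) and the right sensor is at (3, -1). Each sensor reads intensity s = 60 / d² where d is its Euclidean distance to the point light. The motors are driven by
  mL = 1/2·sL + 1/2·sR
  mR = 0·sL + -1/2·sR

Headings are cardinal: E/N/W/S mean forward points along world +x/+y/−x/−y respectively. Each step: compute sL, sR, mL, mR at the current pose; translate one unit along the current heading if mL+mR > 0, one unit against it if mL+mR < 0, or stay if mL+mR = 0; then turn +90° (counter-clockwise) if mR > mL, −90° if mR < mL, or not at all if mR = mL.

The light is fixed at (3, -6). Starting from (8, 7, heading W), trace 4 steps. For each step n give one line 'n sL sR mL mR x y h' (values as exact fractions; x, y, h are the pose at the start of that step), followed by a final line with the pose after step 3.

0 15/37 3/10 261/740 -3/20 8 7 W
1 12/53 60/281 3276/14893 -30/281 7 7 N
2 30/137 30/109 3690/14933 -15/109 7 8 E
3 60/157 60/137 8820/21509 -30/137 8 8 S
final 8 7 W

n=0: pose=(8,7,W); sL=15/37, sR=3/10; mL=261/740, mR=-3/20; mL+mR=15/74 → advance +1; mR−mL=-93/185 → turn -1·90°
n=1: pose=(7,7,N); sL=12/53, sR=60/281; mL=3276/14893, mR=-30/281; mL+mR=6/53 → advance +1; mR−mL=-4866/14893 → turn -1·90°
n=2: pose=(7,8,E); sL=30/137, sR=30/109; mL=3690/14933, mR=-15/109; mL+mR=15/137 → advance +1; mR−mL=-5745/14933 → turn -1·90°
n=3: pose=(8,8,S); sL=60/157, sR=60/137; mL=8820/21509, mR=-30/137; mL+mR=30/157 → advance +1; mR−mL=-13530/21509 → turn -1·90°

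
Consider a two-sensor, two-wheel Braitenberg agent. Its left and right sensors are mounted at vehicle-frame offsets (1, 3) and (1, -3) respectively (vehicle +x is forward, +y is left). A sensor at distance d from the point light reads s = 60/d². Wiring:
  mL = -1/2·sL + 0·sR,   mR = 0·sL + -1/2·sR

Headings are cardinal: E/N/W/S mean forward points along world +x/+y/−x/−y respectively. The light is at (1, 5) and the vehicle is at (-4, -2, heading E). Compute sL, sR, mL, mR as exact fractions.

left sensor world pos  = (-3, 1); dL² = 32
right sensor world pos = (-3, -5); dR² = 116
sL = 60/32 = 15/8
sR = 60/116 = 15/29
mL = -1/2·sL + 0·sR = -15/16
mR = 0·sL + -1/2·sR = -15/58

15/8 15/29 -15/16 -15/58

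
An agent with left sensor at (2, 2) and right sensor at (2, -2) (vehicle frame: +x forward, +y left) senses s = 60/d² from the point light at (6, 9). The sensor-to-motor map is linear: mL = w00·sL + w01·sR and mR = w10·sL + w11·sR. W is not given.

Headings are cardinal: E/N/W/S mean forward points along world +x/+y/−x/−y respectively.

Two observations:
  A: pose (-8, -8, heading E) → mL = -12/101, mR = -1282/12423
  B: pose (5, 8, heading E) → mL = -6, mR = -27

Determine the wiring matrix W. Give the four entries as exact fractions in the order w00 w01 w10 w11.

obs A: pose=(-8,-8,E) → sL=20/123, sR=12/101, mL=-12/101, mR=-1282/12423
obs B: pose=(5,8,E) → sL=30, sR=6, mL=-6, mR=-27
sensor matrix S = [[20/123, 12/101], [30, 6]]; det S = -10720/4141
solve [mL_A; mL_B] = S·[w00; w01] and [mR_A; mR_B] = S·[w10; w11]:
  w00 = 0, w01 = -1, w10 = -1, w11 = 1/2

0 -1 -1 1/2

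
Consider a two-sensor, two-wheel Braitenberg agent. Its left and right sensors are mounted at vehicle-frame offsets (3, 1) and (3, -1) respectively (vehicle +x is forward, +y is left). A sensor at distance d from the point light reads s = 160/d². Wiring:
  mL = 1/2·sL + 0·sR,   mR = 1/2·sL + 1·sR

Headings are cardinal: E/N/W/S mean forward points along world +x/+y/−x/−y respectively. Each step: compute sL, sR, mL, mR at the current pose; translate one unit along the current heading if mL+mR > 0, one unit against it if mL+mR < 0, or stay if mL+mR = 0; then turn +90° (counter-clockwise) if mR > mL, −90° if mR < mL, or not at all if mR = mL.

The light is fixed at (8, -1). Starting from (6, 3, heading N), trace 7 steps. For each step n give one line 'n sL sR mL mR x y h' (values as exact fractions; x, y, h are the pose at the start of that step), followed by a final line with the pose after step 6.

0 80/29 16/5 40/29 664/145 6 3 N
1 160/41 160/61 80/41 11440/2501 6 4 W
2 20 8 10 18 5 4 S
3 32/5 160/9 16/5 944/45 5 3 E
4 80/29 16/5 40/29 664/145 6 3 N
5 160/41 160/61 80/41 11440/2501 6 4 W
6 20 8 10 18 5 4 S
final 5 3 E

n=0: pose=(6,3,N); sL=80/29, sR=16/5; mL=40/29, mR=664/145; mL+mR=864/145 → advance +1; mR−mL=16/5 → turn +1·90°
n=1: pose=(6,4,W); sL=160/41, sR=160/61; mL=80/41, mR=11440/2501; mL+mR=16320/2501 → advance +1; mR−mL=160/61 → turn +1·90°
n=2: pose=(5,4,S); sL=20, sR=8; mL=10, mR=18; mL+mR=28 → advance +1; mR−mL=8 → turn +1·90°
n=3: pose=(5,3,E); sL=32/5, sR=160/9; mL=16/5, mR=944/45; mL+mR=1088/45 → advance +1; mR−mL=160/9 → turn +1·90°
n=4: pose=(6,3,N); sL=80/29, sR=16/5; mL=40/29, mR=664/145; mL+mR=864/145 → advance +1; mR−mL=16/5 → turn +1·90°
n=5: pose=(6,4,W); sL=160/41, sR=160/61; mL=80/41, mR=11440/2501; mL+mR=16320/2501 → advance +1; mR−mL=160/61 → turn +1·90°
n=6: pose=(5,4,S); sL=20, sR=8; mL=10, mR=18; mL+mR=28 → advance +1; mR−mL=8 → turn +1·90°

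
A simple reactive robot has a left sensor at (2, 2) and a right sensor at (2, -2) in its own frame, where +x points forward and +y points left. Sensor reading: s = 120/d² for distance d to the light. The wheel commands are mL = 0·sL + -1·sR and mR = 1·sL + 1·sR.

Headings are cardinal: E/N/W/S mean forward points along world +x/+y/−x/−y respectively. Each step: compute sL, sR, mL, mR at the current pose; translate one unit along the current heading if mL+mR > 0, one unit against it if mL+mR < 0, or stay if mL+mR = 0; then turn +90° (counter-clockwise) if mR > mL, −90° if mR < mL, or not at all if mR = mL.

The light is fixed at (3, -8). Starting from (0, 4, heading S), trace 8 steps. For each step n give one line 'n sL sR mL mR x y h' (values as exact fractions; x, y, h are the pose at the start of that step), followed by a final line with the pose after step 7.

n=0: pose=(0,4,S); sL=120/101, sR=24/25; mL=-24/25, mR=5424/2525; mL+mR=120/101 → advance +1; mR−mL=7848/2525 → turn +1·90°
n=1: pose=(0,3,E); sL=12/17, sR=60/41; mL=-60/41, mR=1512/697; mL+mR=12/17 → advance +1; mR−mL=2532/697 → turn +1·90°
n=2: pose=(1,3,N); sL=24/37, sR=120/169; mL=-120/169, mR=8496/6253; mL+mR=24/37 → advance +1; mR−mL=12936/6253 → turn +1·90°
n=3: pose=(1,4,W); sL=30/29, sR=30/53; mL=-30/53, mR=2460/1537; mL+mR=30/29 → advance +1; mR−mL=3330/1537 → turn +1·90°
n=4: pose=(0,4,S); sL=120/101, sR=24/25; mL=-24/25, mR=5424/2525; mL+mR=120/101 → advance +1; mR−mL=7848/2525 → turn +1·90°
n=5: pose=(0,3,E); sL=12/17, sR=60/41; mL=-60/41, mR=1512/697; mL+mR=12/17 → advance +1; mR−mL=2532/697 → turn +1·90°
n=6: pose=(1,3,N); sL=24/37, sR=120/169; mL=-120/169, mR=8496/6253; mL+mR=24/37 → advance +1; mR−mL=12936/6253 → turn +1·90°
n=7: pose=(1,4,W); sL=30/29, sR=30/53; mL=-30/53, mR=2460/1537; mL+mR=30/29 → advance +1; mR−mL=3330/1537 → turn +1·90°

0 120/101 24/25 -24/25 5424/2525 0 4 S
1 12/17 60/41 -60/41 1512/697 0 3 E
2 24/37 120/169 -120/169 8496/6253 1 3 N
3 30/29 30/53 -30/53 2460/1537 1 4 W
4 120/101 24/25 -24/25 5424/2525 0 4 S
5 12/17 60/41 -60/41 1512/697 0 3 E
6 24/37 120/169 -120/169 8496/6253 1 3 N
7 30/29 30/53 -30/53 2460/1537 1 4 W
final 0 4 S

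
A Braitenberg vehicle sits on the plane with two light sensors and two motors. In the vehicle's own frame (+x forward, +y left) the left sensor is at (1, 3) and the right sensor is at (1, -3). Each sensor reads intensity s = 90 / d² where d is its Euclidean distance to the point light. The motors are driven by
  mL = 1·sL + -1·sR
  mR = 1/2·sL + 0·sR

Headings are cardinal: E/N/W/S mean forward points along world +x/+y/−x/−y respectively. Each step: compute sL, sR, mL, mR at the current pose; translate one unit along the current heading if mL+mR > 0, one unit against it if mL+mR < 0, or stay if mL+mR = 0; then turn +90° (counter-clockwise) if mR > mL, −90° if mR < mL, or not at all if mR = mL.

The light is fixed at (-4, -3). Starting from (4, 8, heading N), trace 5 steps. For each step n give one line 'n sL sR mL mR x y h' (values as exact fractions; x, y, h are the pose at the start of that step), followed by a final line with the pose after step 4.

n=0: pose=(4,8,N); sL=90/169, sR=18/53; mL=1728/8957, mR=45/169; mL+mR=4113/8957 → advance +1; mR−mL=657/8957 → turn +1·90°
n=1: pose=(4,9,W); sL=9/13, sR=45/137; mL=648/1781, mR=9/26; mL+mR=2529/3562 → advance +1; mR−mL=-63/3562 → turn -1·90°
n=2: pose=(3,9,N); sL=18/37, sR=90/269; mL=1512/9953, mR=9/37; mL+mR=3933/9953 → advance +1; mR−mL=909/9953 → turn +1·90°
n=3: pose=(3,10,W); sL=45/68, sR=45/146; mL=1755/4964, mR=45/136; mL+mR=6795/9928 → advance +1; mR−mL=-225/9928 → turn -1·90°
n=4: pose=(2,10,N); sL=18/41, sR=90/277; mL=1296/11357, mR=9/41; mL+mR=3789/11357 → advance +1; mR−mL=1197/11357 → turn +1·90°

0 90/169 18/53 1728/8957 45/169 4 8 N
1 9/13 45/137 648/1781 9/26 4 9 W
2 18/37 90/269 1512/9953 9/37 3 9 N
3 45/68 45/146 1755/4964 45/136 3 10 W
4 18/41 90/277 1296/11357 9/41 2 10 N
final 2 11 W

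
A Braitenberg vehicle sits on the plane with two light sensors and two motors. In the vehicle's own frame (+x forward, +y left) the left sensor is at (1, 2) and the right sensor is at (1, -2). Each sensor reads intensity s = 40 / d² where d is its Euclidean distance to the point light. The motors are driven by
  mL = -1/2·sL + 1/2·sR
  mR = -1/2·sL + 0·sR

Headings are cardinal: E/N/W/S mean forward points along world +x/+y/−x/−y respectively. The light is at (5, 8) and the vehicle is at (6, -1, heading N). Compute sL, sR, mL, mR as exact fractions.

left sensor world pos  = (4, 0); dL² = 65
right sensor world pos = (8, 0); dR² = 73
sL = 40/65 = 8/13
sR = 40/73 = 40/73
mL = -1/2·sL + 1/2·sR = -32/949
mR = -1/2·sL + 0·sR = -4/13

8/13 40/73 -32/949 -4/13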